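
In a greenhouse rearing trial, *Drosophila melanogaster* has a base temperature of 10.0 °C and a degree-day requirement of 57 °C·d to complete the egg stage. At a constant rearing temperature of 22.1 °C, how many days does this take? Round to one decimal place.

4.7 days

Daily accumulation = 22.1 − 10.0 = 12.1 DD/day.
Duration = 57 / 12.1 = 4.711 ≈ 4.7 days.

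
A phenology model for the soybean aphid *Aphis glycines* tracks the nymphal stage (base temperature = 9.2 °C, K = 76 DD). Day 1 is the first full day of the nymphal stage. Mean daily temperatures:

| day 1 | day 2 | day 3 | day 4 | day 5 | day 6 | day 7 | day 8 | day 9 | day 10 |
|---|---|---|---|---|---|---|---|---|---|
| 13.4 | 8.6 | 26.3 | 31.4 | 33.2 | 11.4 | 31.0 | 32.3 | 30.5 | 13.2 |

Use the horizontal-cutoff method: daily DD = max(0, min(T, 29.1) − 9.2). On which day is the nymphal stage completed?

Daily DD above 9.2 °C (capped at 19.9): 4.2, 0.0, 17.1, 19.9, 19.9, 2.2, 19.9, 19.9, 19.9, 4.0.
Cumulative: 4.2, 4.2, 21.3, 41.2, 61.1, 63.3, 83.2, 103.1, 123.0, 127.0.
The total first reaches 76 DD on day 7.

day 7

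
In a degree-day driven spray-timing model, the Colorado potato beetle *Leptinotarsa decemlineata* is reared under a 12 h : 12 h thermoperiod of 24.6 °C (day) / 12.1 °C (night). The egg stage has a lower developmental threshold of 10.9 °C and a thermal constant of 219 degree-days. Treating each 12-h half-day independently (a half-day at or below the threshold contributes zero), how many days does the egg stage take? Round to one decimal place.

29.4 days

Day half: max(0, 24.6 − 10.9) × 0.5 = 13.7 × 0.5 = 6.85 DD.
Night half: max(0, 12.1 − 10.9) × 0.5 = 1.2 × 0.5 = 0.60 DD.
Per 24 h: 7.45 DD/day.
Duration = 219 / 7.45 = 29.396 ≈ 29.4 days.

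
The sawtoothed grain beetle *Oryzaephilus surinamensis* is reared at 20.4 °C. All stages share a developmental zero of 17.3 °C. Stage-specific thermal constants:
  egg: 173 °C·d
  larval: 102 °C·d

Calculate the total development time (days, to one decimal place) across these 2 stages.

88.7 days

Daily accumulation at 20.4 °C = 20.4 − 17.3 = 3.1 DD/day.
Total K = 173 + 102 = 275 DD.
Total duration = 275 / 3.1 = 88.710 ≈ 88.7 days.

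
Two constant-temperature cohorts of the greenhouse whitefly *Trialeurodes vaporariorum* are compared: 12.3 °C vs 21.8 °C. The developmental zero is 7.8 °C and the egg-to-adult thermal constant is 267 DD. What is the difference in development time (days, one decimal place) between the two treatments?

At 12.3 °C: 267 / (12.3 − 7.8) = 267 / 4.5 = 59.333 d.
At 21.8 °C: 267 / (21.8 − 7.8) = 267 / 14.0 = 19.071 d.
Difference = |59.333 − 19.071| = 40.262 ≈ 40.3 days.

40.3 days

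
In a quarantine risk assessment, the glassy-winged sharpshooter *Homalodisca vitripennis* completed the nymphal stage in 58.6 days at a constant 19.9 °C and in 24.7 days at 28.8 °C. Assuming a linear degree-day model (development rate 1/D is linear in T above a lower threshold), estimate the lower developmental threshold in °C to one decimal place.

13.4 °C

Linear rate model ⇒ the product D·(T − T_b) is constant across temperatures.
58.6·(19.9 − T_b) = 24.7·(28.8 − T_b)
T_b = (58.6·19.9 − 24.7·28.8) / (58.6 − 24.7) = 454.78 / 33.9 = 13.415 °C ≈ 13.4 °C.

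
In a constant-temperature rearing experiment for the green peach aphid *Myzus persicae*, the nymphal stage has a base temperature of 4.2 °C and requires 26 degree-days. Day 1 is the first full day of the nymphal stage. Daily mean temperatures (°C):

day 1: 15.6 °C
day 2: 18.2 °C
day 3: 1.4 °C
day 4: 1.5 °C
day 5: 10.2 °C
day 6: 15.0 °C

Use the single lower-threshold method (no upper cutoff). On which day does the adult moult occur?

Daily DD above 4.2 °C: 11.4, 14.0, 0.0, 0.0, 6.0, 10.8.
Cumulative: 11.4, 25.4, 25.4, 25.4, 31.4, 42.2.
The total first reaches 26 DD on day 5.

day 5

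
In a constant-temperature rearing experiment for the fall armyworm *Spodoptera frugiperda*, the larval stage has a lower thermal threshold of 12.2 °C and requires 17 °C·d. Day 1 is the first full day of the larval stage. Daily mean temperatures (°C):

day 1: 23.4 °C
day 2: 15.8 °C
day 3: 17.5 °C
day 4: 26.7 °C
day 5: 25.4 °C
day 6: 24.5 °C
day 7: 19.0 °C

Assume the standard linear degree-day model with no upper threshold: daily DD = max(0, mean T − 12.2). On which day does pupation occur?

Daily DD above 12.2 °C: 11.2, 3.6, 5.3, 14.5, 13.2, 12.3, 6.8.
Cumulative: 11.2, 14.8, 20.1, 34.6, 47.8, 60.1, 66.9.
The total first reaches 17 DD on day 3.

day 3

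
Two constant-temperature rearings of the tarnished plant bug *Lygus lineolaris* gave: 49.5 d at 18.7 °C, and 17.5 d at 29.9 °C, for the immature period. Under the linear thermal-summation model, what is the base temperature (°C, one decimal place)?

Equal thermal constants: D₁(T₁ − T_b) = D₂(T₂ − T_b).
49.5·(18.7 − T_b) = 17.5·(29.9 − T_b)
T_b = (49.5·18.7 − 17.5·29.9) / (49.5 − 17.5) = 402.40 / 32.0 = 12.575 °C ≈ 12.6 °C.

12.6 °C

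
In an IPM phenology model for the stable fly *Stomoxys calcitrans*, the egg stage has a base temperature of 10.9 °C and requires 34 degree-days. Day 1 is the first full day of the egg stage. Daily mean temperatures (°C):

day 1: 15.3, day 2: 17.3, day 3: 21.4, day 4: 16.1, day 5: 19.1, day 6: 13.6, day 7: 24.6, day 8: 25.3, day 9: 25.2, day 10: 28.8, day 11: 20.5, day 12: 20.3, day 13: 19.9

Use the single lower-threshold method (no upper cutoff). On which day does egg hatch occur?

Daily DD above 10.9 °C: 4.4, 6.4, 10.5, 5.2, 8.2, 2.7, 13.7, 14.4, 14.3, 17.9, 9.6, 9.4, 9.0.
Cumulative: 4.4, 10.8, 21.3, 26.5, 34.7, 37.4, 51.1, 65.5, 79.8, 97.7, 107.3, 116.7, 125.7.
The total first reaches 34 DD on day 5.

day 5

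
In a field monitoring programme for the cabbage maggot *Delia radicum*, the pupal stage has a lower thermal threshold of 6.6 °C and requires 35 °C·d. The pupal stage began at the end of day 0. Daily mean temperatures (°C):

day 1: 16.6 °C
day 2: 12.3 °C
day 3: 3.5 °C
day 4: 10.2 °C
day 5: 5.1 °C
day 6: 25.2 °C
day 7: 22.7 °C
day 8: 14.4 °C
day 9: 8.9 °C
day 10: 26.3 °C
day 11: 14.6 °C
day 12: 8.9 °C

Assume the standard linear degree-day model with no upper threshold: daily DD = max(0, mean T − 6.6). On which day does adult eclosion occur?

day 6

Daily DD above 6.6 °C: 10.0, 5.7, 0.0, 3.6, 0.0, 18.6, 16.1, 7.8, 2.3, 19.7, 8.0, 2.3.
Cumulative: 10.0, 15.7, 15.7, 19.3, 19.3, 37.9, 54.0, 61.8, 64.1, 83.8, 91.8, 94.1.
The total first reaches 35 DD on day 6.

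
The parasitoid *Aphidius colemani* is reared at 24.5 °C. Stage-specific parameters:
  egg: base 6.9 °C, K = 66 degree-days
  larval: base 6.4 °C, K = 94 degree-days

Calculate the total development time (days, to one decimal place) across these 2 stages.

egg: 66 / (24.5 − 6.9) = 66 / 17.6 = 3.750 d.
larval: 94 / (24.5 − 6.4) = 94 / 18.1 = 5.193 d.
Sum = 8.943 ≈ 8.9 days.

8.9 days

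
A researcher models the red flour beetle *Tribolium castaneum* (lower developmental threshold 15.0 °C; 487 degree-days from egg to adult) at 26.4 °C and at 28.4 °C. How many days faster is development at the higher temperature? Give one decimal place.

6.4 days

At 26.4 °C: 487 / (26.4 − 15.0) = 487 / 11.4 = 42.719 d.
At 28.4 °C: 487 / (28.4 − 15.0) = 487 / 13.4 = 36.343 d.
Difference = |42.719 − 36.343| = 6.376 ≈ 6.4 days.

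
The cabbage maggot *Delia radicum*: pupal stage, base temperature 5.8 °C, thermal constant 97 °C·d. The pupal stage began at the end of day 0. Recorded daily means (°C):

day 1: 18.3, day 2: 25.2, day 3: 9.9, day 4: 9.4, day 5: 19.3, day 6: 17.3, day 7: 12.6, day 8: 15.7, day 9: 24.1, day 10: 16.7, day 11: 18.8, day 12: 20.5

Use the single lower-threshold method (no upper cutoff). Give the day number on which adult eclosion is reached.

Daily DD above 5.8 °C: 12.5, 19.4, 4.1, 3.6, 13.5, 11.5, 6.8, 9.9, 18.3, 10.9, 13.0, 14.7.
Cumulative: 12.5, 31.9, 36.0, 39.6, 53.1, 64.6, 71.4, 81.3, 99.6, 110.5, 123.5, 138.2.
The total first reaches 97 DD on day 9.

day 9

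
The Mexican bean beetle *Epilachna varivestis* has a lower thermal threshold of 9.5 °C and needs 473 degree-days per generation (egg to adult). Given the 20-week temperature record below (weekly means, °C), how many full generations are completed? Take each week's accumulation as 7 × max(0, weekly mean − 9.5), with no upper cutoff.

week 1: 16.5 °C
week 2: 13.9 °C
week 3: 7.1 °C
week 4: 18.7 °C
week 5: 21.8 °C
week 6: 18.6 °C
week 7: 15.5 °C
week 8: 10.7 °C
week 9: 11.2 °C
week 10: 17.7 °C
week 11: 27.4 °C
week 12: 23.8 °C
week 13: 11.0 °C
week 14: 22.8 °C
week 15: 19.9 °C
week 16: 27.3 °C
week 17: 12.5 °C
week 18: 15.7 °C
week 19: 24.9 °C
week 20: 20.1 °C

Weekly DD (7 × max(0, T̄ − 9.5)): 49.0, 30.8, 0.0, 64.4, 86.1, 63.7, 42.0, 8.4, 11.9, 57.4, 125.3, 100.1, 10.5, 93.1, 72.8, 124.6, 21.0, 43.4, 107.8, 74.2.
Season total = 1186.5 DD.
Complete generations = ⌊1186.5 / 473⌋ = 2.

2 generations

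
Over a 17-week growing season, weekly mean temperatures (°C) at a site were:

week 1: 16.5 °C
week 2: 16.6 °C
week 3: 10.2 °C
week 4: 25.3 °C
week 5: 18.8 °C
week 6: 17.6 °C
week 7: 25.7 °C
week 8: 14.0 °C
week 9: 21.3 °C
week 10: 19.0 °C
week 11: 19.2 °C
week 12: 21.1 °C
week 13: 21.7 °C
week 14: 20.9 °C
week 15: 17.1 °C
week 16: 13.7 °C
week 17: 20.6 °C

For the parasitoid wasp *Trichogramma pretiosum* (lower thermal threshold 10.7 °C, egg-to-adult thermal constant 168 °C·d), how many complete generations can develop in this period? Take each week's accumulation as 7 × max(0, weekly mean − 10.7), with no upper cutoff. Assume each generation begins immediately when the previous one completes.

Weekly DD (7 × max(0, T̄ − 10.7)): 40.6, 41.3, 0.0, 102.2, 56.7, 48.3, 105.0, 23.1, 74.2, 58.1, 59.5, 72.8, 77.0, 71.4, 44.8, 21.0, 69.3.
Season total = 965.3 DD.
Complete generations = ⌊965.3 / 168⌋ = 5.

5 generations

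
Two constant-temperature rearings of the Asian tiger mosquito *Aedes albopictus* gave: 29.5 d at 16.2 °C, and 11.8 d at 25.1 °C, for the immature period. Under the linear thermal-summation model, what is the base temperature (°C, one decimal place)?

Linear rate model ⇒ the product D·(T − T_b) is constant across temperatures.
29.5·(16.2 − T_b) = 11.8·(25.1 − T_b)
T_b = (29.5·16.2 − 11.8·25.1) / (29.5 − 11.8) = 181.72 / 17.7 = 10.267 °C ≈ 10.3 °C.

10.3 °C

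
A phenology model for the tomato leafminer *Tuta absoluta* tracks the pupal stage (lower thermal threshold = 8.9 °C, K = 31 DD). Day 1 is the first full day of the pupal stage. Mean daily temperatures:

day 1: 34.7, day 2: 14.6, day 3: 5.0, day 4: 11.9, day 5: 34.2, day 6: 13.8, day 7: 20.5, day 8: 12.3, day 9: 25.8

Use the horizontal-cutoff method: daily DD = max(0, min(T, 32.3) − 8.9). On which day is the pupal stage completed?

Daily DD above 8.9 °C (capped at 23.4): 23.4, 5.7, 0.0, 3.0, 23.4, 4.9, 11.6, 3.4, 16.9.
Cumulative: 23.4, 29.1, 29.1, 32.1, 55.5, 60.4, 72.0, 75.4, 92.3.
The total first reaches 31 DD on day 4.

day 4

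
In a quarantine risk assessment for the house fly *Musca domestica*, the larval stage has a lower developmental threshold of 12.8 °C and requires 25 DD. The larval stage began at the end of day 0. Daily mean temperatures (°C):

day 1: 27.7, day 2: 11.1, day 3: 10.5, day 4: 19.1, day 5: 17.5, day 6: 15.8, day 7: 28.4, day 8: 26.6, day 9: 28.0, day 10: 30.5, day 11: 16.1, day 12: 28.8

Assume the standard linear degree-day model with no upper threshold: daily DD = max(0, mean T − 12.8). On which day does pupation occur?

day 5

Daily DD above 12.8 °C: 14.9, 0.0, 0.0, 6.3, 4.7, 3.0, 15.6, 13.8, 15.2, 17.7, 3.3, 16.0.
Cumulative: 14.9, 14.9, 14.9, 21.2, 25.9, 28.9, 44.5, 58.3, 73.5, 91.2, 94.5, 110.5.
The total first reaches 25 DD on day 5.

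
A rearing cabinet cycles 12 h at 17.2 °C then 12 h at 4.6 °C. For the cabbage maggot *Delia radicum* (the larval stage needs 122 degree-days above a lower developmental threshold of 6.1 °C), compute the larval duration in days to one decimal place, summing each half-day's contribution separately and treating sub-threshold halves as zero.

22.0 days

Day half: max(0, 17.2 − 6.1) × 0.5 = 11.1 × 0.5 = 5.55 DD.
Night half: max(0, 4.6 − 6.1) × 0.5 = 0.0 × 0.5 = 0.00 DD.
Per 24 h: 5.55 DD/day.
Duration = 122 / 5.55 = 21.982 ≈ 22.0 days.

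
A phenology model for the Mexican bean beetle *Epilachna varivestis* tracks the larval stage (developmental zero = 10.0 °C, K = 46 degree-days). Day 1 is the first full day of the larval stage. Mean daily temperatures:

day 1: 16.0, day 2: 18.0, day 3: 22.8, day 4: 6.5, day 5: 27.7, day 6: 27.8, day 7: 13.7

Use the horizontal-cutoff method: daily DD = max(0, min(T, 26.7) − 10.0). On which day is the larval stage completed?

day 6

Daily DD above 10.0 °C (capped at 16.7): 6.0, 8.0, 12.8, 0.0, 16.7, 16.7, 3.7.
Cumulative: 6.0, 14.0, 26.8, 26.8, 43.5, 60.2, 63.9.
The total first reaches 46 DD on day 6.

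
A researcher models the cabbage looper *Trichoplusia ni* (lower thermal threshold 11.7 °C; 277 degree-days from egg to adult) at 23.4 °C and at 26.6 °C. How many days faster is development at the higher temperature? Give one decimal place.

5.1 days

At 23.4 °C: 277 / (23.4 − 11.7) = 277 / 11.7 = 23.675 d.
At 26.6 °C: 277 / (26.6 − 11.7) = 277 / 14.9 = 18.591 d.
Difference = |23.675 − 18.591| = 5.085 ≈ 5.1 days.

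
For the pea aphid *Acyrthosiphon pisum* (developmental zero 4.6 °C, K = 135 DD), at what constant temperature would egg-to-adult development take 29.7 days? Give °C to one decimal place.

9.1 °C

Required daily accumulation = 135 / 29.7 = 4.545 DD/day.
T = T_base + 4.545 = 4.6 + 4.545 = 9.145 ≈ 9.1 °C.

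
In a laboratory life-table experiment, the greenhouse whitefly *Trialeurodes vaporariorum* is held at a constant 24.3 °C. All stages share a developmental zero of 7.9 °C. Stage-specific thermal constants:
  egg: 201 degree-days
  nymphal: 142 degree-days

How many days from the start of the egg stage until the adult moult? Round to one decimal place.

Daily accumulation at 24.3 °C = 24.3 − 7.9 = 16.4 DD/day.
Total K = 201 + 142 = 343 DD.
Total duration = 343 / 16.4 = 20.915 ≈ 20.9 days.

20.9 days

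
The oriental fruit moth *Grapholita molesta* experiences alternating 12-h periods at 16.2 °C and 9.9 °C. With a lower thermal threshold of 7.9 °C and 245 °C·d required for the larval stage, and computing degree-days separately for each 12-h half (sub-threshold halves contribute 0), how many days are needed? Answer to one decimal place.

47.6 days

Day half: max(0, 16.2 − 7.9) × 0.5 = 8.3 × 0.5 = 4.15 DD.
Night half: max(0, 9.9 − 7.9) × 0.5 = 2.0 × 0.5 = 1.00 DD.
Per 24 h: 5.15 DD/day.
Duration = 245 / 5.15 = 47.573 ≈ 47.6 days.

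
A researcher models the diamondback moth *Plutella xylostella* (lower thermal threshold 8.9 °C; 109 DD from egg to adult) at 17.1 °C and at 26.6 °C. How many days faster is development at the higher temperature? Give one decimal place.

At 17.1 °C: 109 / (17.1 − 8.9) = 109 / 8.2 = 13.293 d.
At 26.6 °C: 109 / (26.6 − 8.9) = 109 / 17.7 = 6.158 d.
Difference = |13.293 − 6.158| = 7.134 ≈ 7.1 days.

7.1 days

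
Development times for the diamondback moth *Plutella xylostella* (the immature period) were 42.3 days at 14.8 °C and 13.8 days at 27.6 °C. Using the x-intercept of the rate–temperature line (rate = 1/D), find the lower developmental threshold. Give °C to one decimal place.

Under the model K = D·(T − T_b), so D₁·(T₁ − T_b) = D₂·(T₂ − T_b).
42.3·(14.8 − T_b) = 13.8·(27.6 − T_b)
T_b = (42.3·14.8 − 13.8·27.6) / (42.3 − 13.8) = 245.16 / 28.5 = 8.602 °C ≈ 8.6 °C.

8.6 °C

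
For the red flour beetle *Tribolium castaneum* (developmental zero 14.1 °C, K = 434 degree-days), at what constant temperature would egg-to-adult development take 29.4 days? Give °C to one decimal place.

28.9 °C

Required daily accumulation = 434 / 29.4 = 14.762 DD/day.
T = T_base + 14.762 = 14.1 + 14.762 = 28.862 ≈ 28.9 °C.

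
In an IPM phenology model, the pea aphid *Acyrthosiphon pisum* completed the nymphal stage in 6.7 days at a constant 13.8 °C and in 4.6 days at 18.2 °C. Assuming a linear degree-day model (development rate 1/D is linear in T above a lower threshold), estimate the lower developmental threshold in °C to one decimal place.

Under the model K = D·(T − T_b), so D₁·(T₁ − T_b) = D₂·(T₂ − T_b).
6.7·(13.8 − T_b) = 4.6·(18.2 − T_b)
T_b = (6.7·13.8 − 4.6·18.2) / (6.7 − 4.6) = 8.74 / 2.1 = 4.162 °C ≈ 4.2 °C.

4.2 °C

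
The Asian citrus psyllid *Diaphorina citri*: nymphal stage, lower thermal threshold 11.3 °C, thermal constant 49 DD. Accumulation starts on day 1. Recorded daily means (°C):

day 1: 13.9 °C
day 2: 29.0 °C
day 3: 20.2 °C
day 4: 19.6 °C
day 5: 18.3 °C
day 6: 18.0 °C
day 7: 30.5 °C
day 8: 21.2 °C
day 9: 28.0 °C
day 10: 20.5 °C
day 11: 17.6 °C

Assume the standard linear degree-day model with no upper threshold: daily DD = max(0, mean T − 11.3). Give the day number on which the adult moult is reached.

day 6

Daily DD above 11.3 °C: 2.6, 17.7, 8.9, 8.3, 7.0, 6.7, 19.2, 9.9, 16.7, 9.2, 6.3.
Cumulative: 2.6, 20.3, 29.2, 37.5, 44.5, 51.2, 70.4, 80.3, 97.0, 106.2, 112.5.
The total first reaches 49 DD on day 6.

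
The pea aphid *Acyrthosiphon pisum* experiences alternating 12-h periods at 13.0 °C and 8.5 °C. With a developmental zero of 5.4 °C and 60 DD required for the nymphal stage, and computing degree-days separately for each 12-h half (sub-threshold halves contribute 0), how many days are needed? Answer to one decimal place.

Day half: max(0, 13.0 − 5.4) × 0.5 = 7.6 × 0.5 = 3.80 DD.
Night half: max(0, 8.5 − 5.4) × 0.5 = 3.1 × 0.5 = 1.55 DD.
Per 24 h: 5.35 DD/day.
Duration = 60 / 5.35 = 11.215 ≈ 11.2 days.

11.2 days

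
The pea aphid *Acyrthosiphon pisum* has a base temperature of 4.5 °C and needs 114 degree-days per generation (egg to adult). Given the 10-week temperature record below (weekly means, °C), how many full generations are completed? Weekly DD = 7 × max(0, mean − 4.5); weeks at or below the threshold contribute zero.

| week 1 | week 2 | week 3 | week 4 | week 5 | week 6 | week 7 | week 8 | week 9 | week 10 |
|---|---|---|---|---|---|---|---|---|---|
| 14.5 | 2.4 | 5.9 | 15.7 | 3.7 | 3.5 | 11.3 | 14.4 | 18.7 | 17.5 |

4 generations

Weekly DD (7 × max(0, T̄ − 4.5)): 70.0, 0.0, 9.8, 78.4, 0.0, 0.0, 47.6, 69.3, 99.4, 91.0.
Season total = 465.5 DD.
Complete generations = ⌊465.5 / 114⌋ = 4.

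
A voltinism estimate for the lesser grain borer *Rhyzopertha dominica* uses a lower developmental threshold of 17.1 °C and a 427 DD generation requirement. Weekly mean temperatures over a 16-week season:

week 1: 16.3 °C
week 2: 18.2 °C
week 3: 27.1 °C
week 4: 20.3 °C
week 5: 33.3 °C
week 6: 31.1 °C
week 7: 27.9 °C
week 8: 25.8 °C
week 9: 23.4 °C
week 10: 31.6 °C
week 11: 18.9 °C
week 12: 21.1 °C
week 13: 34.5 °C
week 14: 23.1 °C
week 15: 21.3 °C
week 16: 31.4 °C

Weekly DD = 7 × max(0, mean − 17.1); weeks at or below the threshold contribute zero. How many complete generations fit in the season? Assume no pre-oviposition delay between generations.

Weekly DD (7 × max(0, T̄ − 17.1)): 0.0, 7.7, 70.0, 22.4, 113.4, 98.0, 75.6, 60.9, 44.1, 101.5, 12.6, 28.0, 121.8, 42.0, 29.4, 100.1.
Season total = 927.5 DD.
Complete generations = ⌊927.5 / 427⌋ = 2.

2 generations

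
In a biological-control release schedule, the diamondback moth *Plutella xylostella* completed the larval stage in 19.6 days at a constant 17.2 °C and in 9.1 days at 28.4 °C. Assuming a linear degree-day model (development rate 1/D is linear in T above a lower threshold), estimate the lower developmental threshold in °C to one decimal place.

Under the model K = D·(T − T_b), so D₁·(T₁ − T_b) = D₂·(T₂ − T_b).
19.6·(17.2 − T_b) = 9.1·(28.4 − T_b)
T_b = (19.6·17.2 − 9.1·28.4) / (19.6 − 9.1) = 78.68 / 10.5 = 7.493 °C ≈ 7.5 °C.

7.5 °C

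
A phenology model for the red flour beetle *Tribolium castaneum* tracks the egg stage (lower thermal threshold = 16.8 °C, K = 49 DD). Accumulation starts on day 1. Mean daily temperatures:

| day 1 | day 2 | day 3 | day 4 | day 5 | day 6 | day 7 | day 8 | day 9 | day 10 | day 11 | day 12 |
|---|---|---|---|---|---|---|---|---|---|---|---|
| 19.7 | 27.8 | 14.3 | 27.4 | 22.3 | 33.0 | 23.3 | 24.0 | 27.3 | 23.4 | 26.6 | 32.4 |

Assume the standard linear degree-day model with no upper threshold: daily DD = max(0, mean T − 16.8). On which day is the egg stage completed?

Daily DD above 16.8 °C: 2.9, 11.0, 0.0, 10.6, 5.5, 16.2, 6.5, 7.2, 10.5, 6.6, 9.8, 15.6.
Cumulative: 2.9, 13.9, 13.9, 24.5, 30.0, 46.2, 52.7, 59.9, 70.4, 77.0, 86.8, 102.4.
The total first reaches 49 DD on day 7.

day 7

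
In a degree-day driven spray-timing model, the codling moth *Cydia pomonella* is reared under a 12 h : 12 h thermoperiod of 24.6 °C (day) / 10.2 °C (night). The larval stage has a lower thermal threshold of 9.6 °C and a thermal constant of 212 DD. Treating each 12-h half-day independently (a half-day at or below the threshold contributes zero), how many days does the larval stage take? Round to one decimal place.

Day half: max(0, 24.6 − 9.6) × 0.5 = 15.0 × 0.5 = 7.50 DD.
Night half: max(0, 10.2 − 9.6) × 0.5 = 0.6 × 0.5 = 0.30 DD.
Per 24 h: 7.80 DD/day.
Duration = 212 / 7.80 = 27.179 ≈ 27.2 days.

27.2 days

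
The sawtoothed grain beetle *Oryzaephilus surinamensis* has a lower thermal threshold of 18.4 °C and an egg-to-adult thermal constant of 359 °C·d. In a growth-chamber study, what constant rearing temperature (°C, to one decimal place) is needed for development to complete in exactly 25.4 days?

32.5 °C

Required daily accumulation = 359 / 25.4 = 14.134 DD/day.
T = T_base + 14.134 = 18.4 + 14.134 = 32.534 ≈ 32.5 °C.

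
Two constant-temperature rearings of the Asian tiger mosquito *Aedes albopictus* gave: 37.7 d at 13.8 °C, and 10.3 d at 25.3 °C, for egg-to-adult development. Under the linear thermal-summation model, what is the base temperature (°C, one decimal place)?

9.5 °C

Under the model K = D·(T − T_b), so D₁·(T₁ − T_b) = D₂·(T₂ − T_b).
37.7·(13.8 − T_b) = 10.3·(25.3 − T_b)
T_b = (37.7·13.8 − 10.3·25.3) / (37.7 − 10.3) = 259.67 / 27.4 = 9.477 °C ≈ 9.5 °C.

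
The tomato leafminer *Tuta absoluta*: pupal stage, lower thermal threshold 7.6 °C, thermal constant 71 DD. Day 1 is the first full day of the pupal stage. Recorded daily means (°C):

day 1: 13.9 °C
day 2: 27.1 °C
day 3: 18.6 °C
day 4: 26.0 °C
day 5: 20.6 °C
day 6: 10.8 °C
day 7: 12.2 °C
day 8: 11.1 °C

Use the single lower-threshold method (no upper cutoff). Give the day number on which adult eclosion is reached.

Daily DD above 7.6 °C: 6.3, 19.5, 11.0, 18.4, 13.0, 3.2, 4.6, 3.5.
Cumulative: 6.3, 25.8, 36.8, 55.2, 68.2, 71.4, 76.0, 79.5.
The total first reaches 71 DD on day 6.

day 6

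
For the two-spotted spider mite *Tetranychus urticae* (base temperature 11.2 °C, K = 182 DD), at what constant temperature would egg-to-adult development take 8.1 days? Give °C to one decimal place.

Required daily accumulation = 182 / 8.1 = 22.469 DD/day.
T = T_base + 22.469 = 11.2 + 22.469 = 33.669 ≈ 33.7 °C.

33.7 °C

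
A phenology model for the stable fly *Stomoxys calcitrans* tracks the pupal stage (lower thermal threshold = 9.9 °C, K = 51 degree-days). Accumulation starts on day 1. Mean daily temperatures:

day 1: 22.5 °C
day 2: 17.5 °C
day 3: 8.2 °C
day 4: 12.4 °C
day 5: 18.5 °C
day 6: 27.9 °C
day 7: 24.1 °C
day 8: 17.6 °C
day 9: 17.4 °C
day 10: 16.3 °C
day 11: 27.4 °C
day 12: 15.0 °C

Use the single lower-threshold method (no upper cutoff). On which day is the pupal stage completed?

Daily DD above 9.9 °C: 12.6, 7.6, 0.0, 2.5, 8.6, 18.0, 14.2, 7.7, 7.5, 6.4, 17.5, 5.1.
Cumulative: 12.6, 20.2, 20.2, 22.7, 31.3, 49.3, 63.5, 71.2, 78.7, 85.1, 102.6, 107.7.
The total first reaches 51 DD on day 7.

day 7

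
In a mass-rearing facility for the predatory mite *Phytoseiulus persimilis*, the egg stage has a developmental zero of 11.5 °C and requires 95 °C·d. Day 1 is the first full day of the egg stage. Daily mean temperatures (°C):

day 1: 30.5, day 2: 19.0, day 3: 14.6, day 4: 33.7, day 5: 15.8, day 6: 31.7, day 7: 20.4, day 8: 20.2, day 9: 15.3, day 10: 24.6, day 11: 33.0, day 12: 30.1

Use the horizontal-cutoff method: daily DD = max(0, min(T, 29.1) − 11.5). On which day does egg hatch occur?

day 10

Daily DD above 11.5 °C (capped at 17.6): 17.6, 7.5, 3.1, 17.6, 4.3, 17.6, 8.9, 8.7, 3.8, 13.1, 17.6, 17.6.
Cumulative: 17.6, 25.1, 28.2, 45.8, 50.1, 67.7, 76.6, 85.3, 89.1, 102.2, 119.8, 137.4.
The total first reaches 95 DD on day 10.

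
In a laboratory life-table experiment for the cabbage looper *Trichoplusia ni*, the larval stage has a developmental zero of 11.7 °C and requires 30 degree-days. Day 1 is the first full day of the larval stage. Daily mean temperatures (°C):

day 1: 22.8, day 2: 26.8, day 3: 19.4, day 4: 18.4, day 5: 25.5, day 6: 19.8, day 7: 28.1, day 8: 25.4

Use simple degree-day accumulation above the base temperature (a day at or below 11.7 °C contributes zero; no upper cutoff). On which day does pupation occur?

Daily DD above 11.7 °C: 11.1, 15.1, 7.7, 6.7, 13.8, 8.1, 16.4, 13.7.
Cumulative: 11.1, 26.2, 33.9, 40.6, 54.4, 62.5, 78.9, 92.6.
The total first reaches 30 DD on day 3.

day 3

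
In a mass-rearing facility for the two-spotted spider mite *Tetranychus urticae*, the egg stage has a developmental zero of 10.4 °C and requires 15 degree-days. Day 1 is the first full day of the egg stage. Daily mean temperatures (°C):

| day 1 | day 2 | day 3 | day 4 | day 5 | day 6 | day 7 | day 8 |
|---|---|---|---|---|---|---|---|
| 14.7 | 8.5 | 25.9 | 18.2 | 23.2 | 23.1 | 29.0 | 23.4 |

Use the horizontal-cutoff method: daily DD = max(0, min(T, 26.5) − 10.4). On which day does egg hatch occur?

Daily DD above 10.4 °C (capped at 16.1): 4.3, 0.0, 15.5, 7.8, 12.8, 12.7, 16.1, 13.0.
Cumulative: 4.3, 4.3, 19.8, 27.6, 40.4, 53.1, 69.2, 82.2.
The total first reaches 15 DD on day 3.

day 3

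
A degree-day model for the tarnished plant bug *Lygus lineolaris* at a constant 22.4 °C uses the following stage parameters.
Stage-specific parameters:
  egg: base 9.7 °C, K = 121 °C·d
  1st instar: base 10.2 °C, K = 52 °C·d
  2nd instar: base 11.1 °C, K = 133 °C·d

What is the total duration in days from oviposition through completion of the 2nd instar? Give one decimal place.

egg: 121 / (22.4 − 9.7) = 121 / 12.7 = 9.528 d.
1st instar: 52 / (22.4 − 10.2) = 52 / 12.2 = 4.262 d.
2nd instar: 133 / (22.4 − 11.1) = 133 / 11.3 = 11.770 d.
Sum = 25.560 ≈ 25.6 days.

25.6 days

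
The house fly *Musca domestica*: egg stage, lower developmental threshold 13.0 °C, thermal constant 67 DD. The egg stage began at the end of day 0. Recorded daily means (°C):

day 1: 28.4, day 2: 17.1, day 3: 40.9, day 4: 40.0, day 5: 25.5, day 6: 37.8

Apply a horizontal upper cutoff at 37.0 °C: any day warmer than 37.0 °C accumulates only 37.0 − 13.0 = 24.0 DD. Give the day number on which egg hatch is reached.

Daily DD above 13.0 °C (capped at 24.0): 15.4, 4.1, 24.0, 24.0, 12.5, 24.0.
Cumulative: 15.4, 19.5, 43.5, 67.5, 80.0, 104.0.
The total first reaches 67 DD on day 4.

day 4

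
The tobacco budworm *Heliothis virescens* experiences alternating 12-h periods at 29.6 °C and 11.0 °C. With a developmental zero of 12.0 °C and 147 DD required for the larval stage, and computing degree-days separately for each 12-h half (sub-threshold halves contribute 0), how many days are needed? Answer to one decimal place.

16.7 days

Day half: max(0, 29.6 − 12.0) × 0.5 = 17.6 × 0.5 = 8.80 DD.
Night half: max(0, 11.0 − 12.0) × 0.5 = 0.0 × 0.5 = 0.00 DD.
Per 24 h: 8.80 DD/day.
Duration = 147 / 8.80 = 16.705 ≈ 16.7 days.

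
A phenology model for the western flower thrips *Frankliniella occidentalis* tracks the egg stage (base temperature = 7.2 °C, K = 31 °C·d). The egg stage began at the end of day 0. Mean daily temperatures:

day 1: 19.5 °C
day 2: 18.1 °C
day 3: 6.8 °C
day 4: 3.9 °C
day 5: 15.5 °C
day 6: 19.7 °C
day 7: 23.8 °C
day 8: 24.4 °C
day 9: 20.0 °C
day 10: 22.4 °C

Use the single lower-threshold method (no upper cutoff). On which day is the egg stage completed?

day 5

Daily DD above 7.2 °C: 12.3, 10.9, 0.0, 0.0, 8.3, 12.5, 16.6, 17.2, 12.8, 15.2.
Cumulative: 12.3, 23.2, 23.2, 23.2, 31.5, 44.0, 60.6, 77.8, 90.6, 105.8.
The total first reaches 31 DD on day 5.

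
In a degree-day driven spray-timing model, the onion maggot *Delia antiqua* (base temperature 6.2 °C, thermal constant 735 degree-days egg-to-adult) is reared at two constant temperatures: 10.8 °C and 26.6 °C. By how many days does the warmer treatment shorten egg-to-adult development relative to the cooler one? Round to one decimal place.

123.8 days

At 10.8 °C: 735 / (10.8 − 6.2) = 735 / 4.6 = 159.783 d.
At 26.6 °C: 735 / (26.6 − 6.2) = 735 / 20.4 = 36.029 d.
Difference = |159.783 − 36.029| = 123.753 ≈ 123.8 days.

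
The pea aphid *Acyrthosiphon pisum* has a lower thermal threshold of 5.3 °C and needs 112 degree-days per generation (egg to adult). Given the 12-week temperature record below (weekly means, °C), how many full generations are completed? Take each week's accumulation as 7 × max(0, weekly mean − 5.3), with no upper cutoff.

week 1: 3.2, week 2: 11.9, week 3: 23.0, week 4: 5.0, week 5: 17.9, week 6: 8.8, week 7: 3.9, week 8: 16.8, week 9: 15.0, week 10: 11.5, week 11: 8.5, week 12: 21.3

5 generations

Weekly DD (7 × max(0, T̄ − 5.3)): 0.0, 46.2, 123.9, 0.0, 88.2, 24.5, 0.0, 80.5, 67.9, 43.4, 22.4, 112.0.
Season total = 609.0 DD.
Complete generations = ⌊609.0 / 112⌋ = 5.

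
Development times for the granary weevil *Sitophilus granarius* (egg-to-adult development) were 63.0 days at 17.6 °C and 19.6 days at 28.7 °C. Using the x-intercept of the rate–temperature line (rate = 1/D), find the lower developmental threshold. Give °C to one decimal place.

12.6 °C

Equal thermal constants: D₁(T₁ − T_b) = D₂(T₂ − T_b).
63.0·(17.6 − T_b) = 19.6·(28.7 − T_b)
T_b = (63.0·17.6 − 19.6·28.7) / (63.0 − 19.6) = 546.28 / 43.4 = 12.587 °C ≈ 12.6 °C.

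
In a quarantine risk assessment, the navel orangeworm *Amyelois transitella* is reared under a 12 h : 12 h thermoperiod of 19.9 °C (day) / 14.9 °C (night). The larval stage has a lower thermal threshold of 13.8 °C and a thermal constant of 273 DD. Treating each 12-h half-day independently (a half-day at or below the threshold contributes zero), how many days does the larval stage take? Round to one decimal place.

75.8 days

Day half: max(0, 19.9 − 13.8) × 0.5 = 6.1 × 0.5 = 3.05 DD.
Night half: max(0, 14.9 − 13.8) × 0.5 = 1.1 × 0.5 = 0.55 DD.
Per 24 h: 3.60 DD/day.
Duration = 273 / 3.60 = 75.833 ≈ 75.8 days.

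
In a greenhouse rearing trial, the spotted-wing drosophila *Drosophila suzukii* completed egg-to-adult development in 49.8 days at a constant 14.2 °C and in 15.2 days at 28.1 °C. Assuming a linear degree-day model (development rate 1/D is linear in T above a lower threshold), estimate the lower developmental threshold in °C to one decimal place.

8.1 °C

Equal thermal constants: D₁(T₁ − T_b) = D₂(T₂ − T_b).
49.8·(14.2 − T_b) = 15.2·(28.1 − T_b)
T_b = (49.8·14.2 − 15.2·28.1) / (49.8 − 15.2) = 280.04 / 34.6 = 8.094 °C ≈ 8.1 °C.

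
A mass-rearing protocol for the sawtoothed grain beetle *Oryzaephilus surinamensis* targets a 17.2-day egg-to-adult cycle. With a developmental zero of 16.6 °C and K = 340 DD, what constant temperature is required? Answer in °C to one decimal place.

36.4 °C

Required daily accumulation = 340 / 17.2 = 19.767 DD/day.
T = T_base + 19.767 = 16.6 + 19.767 = 36.367 ≈ 36.4 °C.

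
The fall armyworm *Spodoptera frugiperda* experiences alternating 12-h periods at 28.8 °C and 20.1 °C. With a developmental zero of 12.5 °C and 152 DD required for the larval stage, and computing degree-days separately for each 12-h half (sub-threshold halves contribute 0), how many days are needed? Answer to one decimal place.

12.7 days

Day half: max(0, 28.8 − 12.5) × 0.5 = 16.3 × 0.5 = 8.15 DD.
Night half: max(0, 20.1 − 12.5) × 0.5 = 7.6 × 0.5 = 3.80 DD.
Per 24 h: 11.95 DD/day.
Duration = 152 / 11.95 = 12.720 ≈ 12.7 days.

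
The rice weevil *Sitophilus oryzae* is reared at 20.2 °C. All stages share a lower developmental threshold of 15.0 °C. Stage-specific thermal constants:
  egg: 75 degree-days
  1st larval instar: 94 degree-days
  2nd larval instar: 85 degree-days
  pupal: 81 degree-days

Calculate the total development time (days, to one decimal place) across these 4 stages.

Daily accumulation at 20.2 °C = 20.2 − 15.0 = 5.2 DD/day.
Total K = 75 + 94 + 85 + 81 = 335 DD.
Total duration = 335 / 5.2 = 64.423 ≈ 64.4 days.

64.4 days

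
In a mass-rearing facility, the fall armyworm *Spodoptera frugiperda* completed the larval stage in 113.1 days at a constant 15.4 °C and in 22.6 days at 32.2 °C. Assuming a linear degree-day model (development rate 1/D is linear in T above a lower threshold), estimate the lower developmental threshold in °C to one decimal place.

11.2 °C

Linear rate model ⇒ the product D·(T − T_b) is constant across temperatures.
113.1·(15.4 − T_b) = 22.6·(32.2 − T_b)
T_b = (113.1·15.4 − 22.6·32.2) / (113.1 − 22.6) = 1014.02 / 90.5 = 11.205 °C ≈ 11.2 °C.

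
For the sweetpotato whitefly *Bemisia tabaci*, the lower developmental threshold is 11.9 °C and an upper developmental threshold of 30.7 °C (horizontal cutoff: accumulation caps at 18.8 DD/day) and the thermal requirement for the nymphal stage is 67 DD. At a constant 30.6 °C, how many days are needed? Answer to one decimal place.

3.6 days

Daily accumulation = 30.6 − 11.9 = 18.7 DD/day.
Duration = 67 / 18.7 = 3.583 ≈ 3.6 days.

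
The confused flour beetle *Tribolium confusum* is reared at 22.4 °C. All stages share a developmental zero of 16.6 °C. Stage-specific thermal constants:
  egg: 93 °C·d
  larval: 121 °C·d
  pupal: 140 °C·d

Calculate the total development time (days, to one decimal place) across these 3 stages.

Daily accumulation at 22.4 °C = 22.4 − 16.6 = 5.8 DD/day.
Total K = 93 + 121 + 140 = 354 DD.
Total duration = 354 / 5.8 = 61.034 ≈ 61.0 days.

61.0 days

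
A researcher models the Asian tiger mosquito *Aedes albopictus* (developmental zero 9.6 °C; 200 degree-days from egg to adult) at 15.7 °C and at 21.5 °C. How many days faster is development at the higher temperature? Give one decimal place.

16.0 days

At 15.7 °C: 200 / (15.7 − 9.6) = 200 / 6.1 = 32.787 d.
At 21.5 °C: 200 / (21.5 − 9.6) = 200 / 11.9 = 16.807 d.
Difference = |32.787 − 16.807| = 15.980 ≈ 16.0 days.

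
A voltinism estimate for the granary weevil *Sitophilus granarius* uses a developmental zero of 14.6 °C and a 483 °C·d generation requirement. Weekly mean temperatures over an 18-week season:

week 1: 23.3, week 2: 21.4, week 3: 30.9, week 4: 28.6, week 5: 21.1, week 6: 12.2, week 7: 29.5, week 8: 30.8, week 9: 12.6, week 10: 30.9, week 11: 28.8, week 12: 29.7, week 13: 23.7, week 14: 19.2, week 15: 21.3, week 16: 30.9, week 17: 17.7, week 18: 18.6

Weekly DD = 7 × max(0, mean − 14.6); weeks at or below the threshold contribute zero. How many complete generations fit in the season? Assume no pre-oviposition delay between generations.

2 generations

Weekly DD (7 × max(0, T̄ − 14.6)): 60.9, 47.6, 114.1, 98.0, 45.5, 0.0, 104.3, 113.4, 0.0, 114.1, 99.4, 105.7, 63.7, 32.2, 46.9, 114.1, 21.7, 28.0.
Season total = 1209.6 DD.
Complete generations = ⌊1209.6 / 483⌋ = 2.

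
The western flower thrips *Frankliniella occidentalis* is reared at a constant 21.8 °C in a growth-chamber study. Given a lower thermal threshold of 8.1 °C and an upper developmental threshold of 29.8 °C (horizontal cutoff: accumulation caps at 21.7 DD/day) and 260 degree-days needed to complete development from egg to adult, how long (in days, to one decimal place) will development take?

Daily accumulation = 21.8 − 8.1 = 13.7 DD/day.
Duration = 260 / 13.7 = 18.978 ≈ 19.0 days.

19.0 days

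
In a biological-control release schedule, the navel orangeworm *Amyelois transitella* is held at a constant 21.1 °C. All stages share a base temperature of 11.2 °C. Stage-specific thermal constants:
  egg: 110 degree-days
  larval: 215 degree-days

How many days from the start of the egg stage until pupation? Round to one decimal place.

Daily accumulation at 21.1 °C = 21.1 − 11.2 = 9.9 DD/day.
Total K = 110 + 215 = 325 DD.
Total duration = 325 / 9.9 = 32.828 ≈ 32.8 days.

32.8 days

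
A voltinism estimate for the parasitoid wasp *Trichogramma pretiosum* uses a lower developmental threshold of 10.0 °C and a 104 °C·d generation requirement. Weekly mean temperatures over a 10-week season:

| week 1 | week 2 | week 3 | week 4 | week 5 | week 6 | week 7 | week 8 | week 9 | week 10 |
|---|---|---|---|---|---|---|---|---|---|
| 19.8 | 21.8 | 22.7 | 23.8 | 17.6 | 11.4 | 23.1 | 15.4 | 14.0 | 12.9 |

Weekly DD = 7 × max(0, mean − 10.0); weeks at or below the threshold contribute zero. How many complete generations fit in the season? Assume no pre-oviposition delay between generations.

Weekly DD (7 × max(0, T̄ − 10.0)): 68.6, 82.6, 88.9, 96.6, 53.2, 9.8, 91.7, 37.8, 28.0, 20.3.
Season total = 577.5 DD.
Complete generations = ⌊577.5 / 104⌋ = 5.

5 generations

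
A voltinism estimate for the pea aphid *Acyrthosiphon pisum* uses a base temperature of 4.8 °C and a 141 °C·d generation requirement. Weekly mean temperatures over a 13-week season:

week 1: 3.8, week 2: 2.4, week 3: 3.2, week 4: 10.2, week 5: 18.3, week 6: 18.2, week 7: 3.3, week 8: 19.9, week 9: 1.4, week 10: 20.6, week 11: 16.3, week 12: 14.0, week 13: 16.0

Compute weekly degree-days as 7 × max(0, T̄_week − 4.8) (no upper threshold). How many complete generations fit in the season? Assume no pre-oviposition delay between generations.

4 generations

Weekly DD (7 × max(0, T̄ − 4.8)): 0.0, 0.0, 0.0, 37.8, 94.5, 93.8, 0.0, 105.7, 0.0, 110.6, 80.5, 64.4, 78.4.
Season total = 665.7 DD.
Complete generations = ⌊665.7 / 141⌋ = 4.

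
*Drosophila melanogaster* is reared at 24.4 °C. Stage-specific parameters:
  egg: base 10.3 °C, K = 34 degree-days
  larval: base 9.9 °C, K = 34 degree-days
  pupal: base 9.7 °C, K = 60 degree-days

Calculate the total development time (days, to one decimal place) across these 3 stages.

8.8 days

egg: 34 / (24.4 − 10.3) = 34 / 14.1 = 2.411 d.
larval: 34 / (24.4 − 9.9) = 34 / 14.5 = 2.345 d.
pupal: 60 / (24.4 − 9.7) = 60 / 14.7 = 4.082 d.
Sum = 8.838 ≈ 8.8 days.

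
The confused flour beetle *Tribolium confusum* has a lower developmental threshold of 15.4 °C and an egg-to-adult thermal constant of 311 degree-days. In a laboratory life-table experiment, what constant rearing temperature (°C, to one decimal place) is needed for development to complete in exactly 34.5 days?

Required daily accumulation = 311 / 34.5 = 9.014 DD/day.
T = T_base + 9.014 = 15.4 + 9.014 = 24.414 ≈ 24.4 °C.

24.4 °C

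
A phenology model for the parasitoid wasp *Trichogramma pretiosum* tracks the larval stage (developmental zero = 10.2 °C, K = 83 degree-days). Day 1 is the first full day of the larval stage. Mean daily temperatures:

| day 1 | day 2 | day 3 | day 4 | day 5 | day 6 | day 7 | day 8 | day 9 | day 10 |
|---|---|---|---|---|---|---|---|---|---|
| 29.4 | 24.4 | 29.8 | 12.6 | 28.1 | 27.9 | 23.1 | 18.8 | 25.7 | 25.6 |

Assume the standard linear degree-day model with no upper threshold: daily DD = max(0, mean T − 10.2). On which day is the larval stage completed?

day 6

Daily DD above 10.2 °C: 19.2, 14.2, 19.6, 2.4, 17.9, 17.7, 12.9, 8.6, 15.5, 15.4.
Cumulative: 19.2, 33.4, 53.0, 55.4, 73.3, 91.0, 103.9, 112.5, 128.0, 143.4.
The total first reaches 83 DD on day 6.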